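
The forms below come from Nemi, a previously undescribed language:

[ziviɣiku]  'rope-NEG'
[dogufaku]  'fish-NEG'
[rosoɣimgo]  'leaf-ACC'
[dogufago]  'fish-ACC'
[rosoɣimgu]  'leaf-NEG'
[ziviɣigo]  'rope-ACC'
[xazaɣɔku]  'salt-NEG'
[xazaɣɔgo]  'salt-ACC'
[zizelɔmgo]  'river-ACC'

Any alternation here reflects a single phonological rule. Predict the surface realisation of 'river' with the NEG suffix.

The NEG suffix surfaces as [-gu] and [-ku], depending on the final segment of the stem.
The ACC suffix, which begins with [g], is invariant after every stem; so [g] is not altered by any rule here.
So the underlying form is /-ku/, and voiceless stops become voiced after a nasal.
After 'river', which ends in a nasal, the suffix surfaces as [-gu], giving [zizelɔmgu].

[zizelɔmgu]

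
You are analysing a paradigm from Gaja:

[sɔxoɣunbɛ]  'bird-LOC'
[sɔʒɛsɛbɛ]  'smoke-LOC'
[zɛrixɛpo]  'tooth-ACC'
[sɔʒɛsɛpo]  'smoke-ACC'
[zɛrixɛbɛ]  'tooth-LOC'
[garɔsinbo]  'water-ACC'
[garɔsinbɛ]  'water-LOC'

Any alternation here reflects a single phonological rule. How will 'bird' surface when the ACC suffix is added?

The ACC suffix surfaces as [-bo] and [-po], depending on the final segment of the stem.
The LOC suffix, which begins with [b], is invariant after every stem; so [b] is not altered by any rule here.
The ACC suffix is therefore /-po/ underlyingly, with post-nasal voicing: voiceless stops become voiced after a nasal.
After 'bird', which ends in a nasal, the suffix surfaces as [-bo], giving [sɔxoɣunbo].

[sɔxoɣunbo]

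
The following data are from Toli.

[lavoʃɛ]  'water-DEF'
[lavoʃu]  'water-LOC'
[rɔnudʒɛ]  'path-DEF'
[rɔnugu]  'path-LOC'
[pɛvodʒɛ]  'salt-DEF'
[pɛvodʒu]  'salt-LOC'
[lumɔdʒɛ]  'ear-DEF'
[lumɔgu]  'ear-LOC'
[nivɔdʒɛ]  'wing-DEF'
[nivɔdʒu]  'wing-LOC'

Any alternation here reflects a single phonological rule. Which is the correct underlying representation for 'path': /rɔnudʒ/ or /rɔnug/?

The root 'path' surfaces as [rɔnudʒɛ] and [rɔnugu], with a stem-final [dʒ] ~ [g] alternation.
If /dʒ/ were underlying and a rule turned it into [g] before the LOC suffix, 'salt' would also alternate; but it has [dʒ] in both [pɛvodʒɛ] and [pɛvodʒu].
The alternation reflects palatalization before a front vowel: /g/ becomes palato-alveolar [dʒ] before a front vowel. /g/ is underlying.

/rɔnug/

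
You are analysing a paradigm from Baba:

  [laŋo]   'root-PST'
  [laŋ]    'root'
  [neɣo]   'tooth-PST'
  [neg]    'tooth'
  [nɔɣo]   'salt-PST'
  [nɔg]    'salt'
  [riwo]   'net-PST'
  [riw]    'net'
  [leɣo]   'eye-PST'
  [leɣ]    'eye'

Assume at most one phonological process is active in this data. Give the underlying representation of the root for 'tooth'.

The root 'tooth' surfaces as [neɣo] and [neg], with a stem-final [ɣ] ~ [g] alternation.
If /ɣ/ were underlying and a rule turned it into [g] in isolation, 'eye' would also alternate; but it has [ɣ] in both [leɣo] and [leɣ].
The underlying segment must be /g/; voiced stops become fricatives between vowels, yielding [ɣ] there.

/neg/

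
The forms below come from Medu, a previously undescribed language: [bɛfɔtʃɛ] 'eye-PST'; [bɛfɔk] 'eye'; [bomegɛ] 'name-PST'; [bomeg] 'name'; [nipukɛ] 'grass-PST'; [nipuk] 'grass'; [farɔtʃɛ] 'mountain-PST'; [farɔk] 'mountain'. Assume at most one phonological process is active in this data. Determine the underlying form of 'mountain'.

/farɔtʃ/

'mountain' shows [tʃ] ~ [k] at the end of the stem ([farɔtʃɛ] vs [farɔk]).
Compare 'grass', with invariant [k] in [nipukɛ] and [nipuk]: an analysis with underlying /k/ and a rule producing [tʃ] before the PST suffix would wrongly predict alternation here too.
The underlying segment must be /tʃ/; palato-alveolar /tʃ/ becomes [k] when no front vowel follows, yielding [k] there.
The underlying form of 'mountain' is therefore /farɔtʃ/.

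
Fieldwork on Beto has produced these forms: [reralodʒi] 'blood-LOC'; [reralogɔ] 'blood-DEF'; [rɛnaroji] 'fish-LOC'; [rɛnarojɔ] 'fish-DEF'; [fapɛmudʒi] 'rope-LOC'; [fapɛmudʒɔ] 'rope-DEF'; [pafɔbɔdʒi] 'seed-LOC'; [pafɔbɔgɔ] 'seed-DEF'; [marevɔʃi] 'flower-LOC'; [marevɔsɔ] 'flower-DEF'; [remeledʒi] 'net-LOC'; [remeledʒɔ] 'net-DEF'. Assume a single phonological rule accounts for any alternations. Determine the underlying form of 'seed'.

/pafɔbɔg/

The root 'seed' surfaces as [pafɔbɔdʒi] and [pafɔbɔgɔ], with a stem-final [dʒ] ~ [g] alternation.
The stem 'net' ([remeledʒi], [remeledʒɔ]) shows [dʒ] unchanged in both environments, so [dʒ] cannot be basic with [g] derived before the DEF suffix.
Therefore /g/ is basic and [dʒ] is derived by palatalization before a front vowel (/g/ and /s/ become palato-alveolar [dʒ] and [ʃ] before a front vowel).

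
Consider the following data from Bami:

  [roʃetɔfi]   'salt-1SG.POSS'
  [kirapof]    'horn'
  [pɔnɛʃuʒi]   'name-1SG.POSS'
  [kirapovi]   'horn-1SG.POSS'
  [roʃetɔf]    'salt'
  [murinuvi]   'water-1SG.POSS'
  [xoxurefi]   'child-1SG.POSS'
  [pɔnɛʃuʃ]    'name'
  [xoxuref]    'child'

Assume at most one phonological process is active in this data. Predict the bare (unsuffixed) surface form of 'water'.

[murinuf]

In [kirapof] and [kirapovi] the final segment of 'horn' alternates: [f] ~ [v].
But 'salt' keeps [f] in both environments ([roʃetɔf], [roʃetɔfi]), so there is no rule changing /f/ to [v] before the 1SG.POSS suffix.
The underlying segment must be /v/; voiced obstruents become voiceless word-finally, yielding [f] there.
The one attested form of 'water', [murinuvi], shows underlying /murinuv/. Applying the same rule word-finally gives [murinuf].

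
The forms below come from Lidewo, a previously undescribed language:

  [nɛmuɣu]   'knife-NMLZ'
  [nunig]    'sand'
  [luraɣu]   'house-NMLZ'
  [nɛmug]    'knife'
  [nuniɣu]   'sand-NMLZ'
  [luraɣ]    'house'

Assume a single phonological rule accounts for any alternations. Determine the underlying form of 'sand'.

/nunig/

'sand' shows [ɣ] ~ [g] at the end of the stem ([nuniɣu] vs [nunig]).
If /ɣ/ were underlying and a rule turned it into [g] in isolation, 'house' would also alternate; but it has [ɣ] in both [luraɣu] and [luraɣ].
The alternation reflects intervocalic spirantization: voiced stops become fricatives between vowels. /g/ is underlying.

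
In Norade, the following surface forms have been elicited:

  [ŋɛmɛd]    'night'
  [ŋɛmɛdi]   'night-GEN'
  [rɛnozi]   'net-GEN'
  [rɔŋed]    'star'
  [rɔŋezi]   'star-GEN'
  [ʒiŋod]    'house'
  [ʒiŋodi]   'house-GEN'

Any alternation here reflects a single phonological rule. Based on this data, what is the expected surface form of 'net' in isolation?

'star' shows [d] ~ [z] at the end of the stem ([rɔŋed] vs [rɔŋezi]).
But 'night' keeps [d] in both environments ([ŋɛmɛd], [ŋɛmɛdi]), so there is no rule changing /d/ to [z] before the GEN suffix.
The alternation reflects word-final hardening: voiced fricatives become stops word-finally. /z/ is underlying.
From [rɛnozi] the stem 'net' is /rɛnoz/; word-finally this yields [rɛnod].

[rɛnod]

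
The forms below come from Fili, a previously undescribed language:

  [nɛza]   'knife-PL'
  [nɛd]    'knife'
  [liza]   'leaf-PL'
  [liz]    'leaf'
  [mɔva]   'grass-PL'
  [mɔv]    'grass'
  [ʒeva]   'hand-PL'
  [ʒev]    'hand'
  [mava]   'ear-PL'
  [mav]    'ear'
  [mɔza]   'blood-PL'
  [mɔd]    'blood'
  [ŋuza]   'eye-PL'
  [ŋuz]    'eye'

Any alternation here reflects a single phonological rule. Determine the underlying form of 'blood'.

/mɔd/

'blood' shows [z] ~ [d] at the end of the stem ([mɔza] vs [mɔd]).
The stem 'leaf' ([liza], [liz]) shows [z] unchanged in both environments, so [z] cannot be basic with [d] derived in isolation.
The underlying segment must be /d/; voiced stops become fricatives between vowels, yielding [z] there.
So 'blood' = /mɔd/.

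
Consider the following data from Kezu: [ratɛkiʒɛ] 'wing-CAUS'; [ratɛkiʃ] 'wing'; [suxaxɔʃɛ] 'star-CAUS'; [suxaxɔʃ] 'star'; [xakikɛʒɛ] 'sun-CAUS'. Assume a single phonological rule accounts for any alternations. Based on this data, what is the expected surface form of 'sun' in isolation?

[xakikɛʃ]

'wing' shows [ʒ] ~ [ʃ] at the end of the stem ([ratɛkiʒɛ] vs [ratɛkiʃ]).
Compare 'star', with invariant [ʃ] in [suxaxɔʃɛ] and [suxaxɔʃ]: an analysis with underlying /ʃ/ and a rule producing [ʒ] before the CAUS suffix would wrongly predict alternation here too.
Therefore /ʒ/ is basic and [ʃ] is derived by word-final obstruent devoicing (voiced obstruents become voiceless word-finally).
The one attested form of 'sun', [xakikɛʒɛ], shows underlying /xakikɛʒ/. Applying the same rule word-finally gives [xakikɛʃ].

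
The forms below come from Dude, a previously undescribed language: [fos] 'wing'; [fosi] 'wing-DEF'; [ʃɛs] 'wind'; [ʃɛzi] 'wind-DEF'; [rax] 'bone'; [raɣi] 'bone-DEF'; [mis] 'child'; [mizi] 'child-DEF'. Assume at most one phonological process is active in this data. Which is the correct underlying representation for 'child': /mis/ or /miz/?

/miz/

The stem for 'child' ends in [s] in [mis] but [z] in [mizi].
Compare 'wing', with invariant [s] in [fos] and [fosi]: an analysis with underlying /s/ and a rule producing [z] before the DEF suffix would wrongly predict alternation here too.
The alternation reflects word-final obstruent devoicing: voiced obstruents become voiceless word-finally. /z/ is underlying.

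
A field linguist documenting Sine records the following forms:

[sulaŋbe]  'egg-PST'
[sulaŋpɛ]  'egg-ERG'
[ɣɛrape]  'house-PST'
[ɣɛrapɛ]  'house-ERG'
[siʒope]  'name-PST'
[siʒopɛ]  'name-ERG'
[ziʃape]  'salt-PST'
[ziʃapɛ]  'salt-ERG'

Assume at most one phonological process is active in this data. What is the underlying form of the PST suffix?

/-be/

The PST suffix surfaces as [-be] and [-pe], depending on the final segment of the stem.
By contrast the ERG suffix keeps its initial [p] throughout — that segment must be underlying.
So the underlying form is /-be/, and voiced stops become voiceless after a vowel.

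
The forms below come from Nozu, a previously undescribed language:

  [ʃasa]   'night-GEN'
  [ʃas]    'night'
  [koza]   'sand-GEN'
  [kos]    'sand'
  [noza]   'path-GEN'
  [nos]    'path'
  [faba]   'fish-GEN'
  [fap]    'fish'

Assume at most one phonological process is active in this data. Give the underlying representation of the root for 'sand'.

The stem for 'sand' ends in [z] in [koza] but [s] in [kos].
But 'night' keeps [s] in both environments ([ʃasa], [ʃas]), so there is no rule changing /s/ to [z] before the GEN suffix.
So /z/ is underlying, and a rule of word-final obstruent devoicing — voiced obstruents become voiceless word-finally — gives [s].

/koz/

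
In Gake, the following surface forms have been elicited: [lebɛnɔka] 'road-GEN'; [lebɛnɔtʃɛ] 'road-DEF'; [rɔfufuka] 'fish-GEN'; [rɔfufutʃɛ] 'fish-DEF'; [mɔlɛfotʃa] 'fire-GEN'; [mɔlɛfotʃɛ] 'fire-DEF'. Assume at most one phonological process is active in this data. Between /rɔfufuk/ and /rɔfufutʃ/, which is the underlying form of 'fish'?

/rɔfufuk/

The root 'fish' surfaces as [rɔfufuka] and [rɔfufutʃɛ], with a stem-final [k] ~ [tʃ] alternation.
Compare 'fire', with invariant [tʃ] in [mɔlɛfotʃa] and [mɔlɛfotʃɛ]: an analysis with underlying /tʃ/ and a rule producing [k] before the GEN suffix would wrongly predict alternation here too.
The alternation reflects palatalization before a front vowel: /k/ becomes palato-alveolar [tʃ] before a front vowel. /k/ is underlying.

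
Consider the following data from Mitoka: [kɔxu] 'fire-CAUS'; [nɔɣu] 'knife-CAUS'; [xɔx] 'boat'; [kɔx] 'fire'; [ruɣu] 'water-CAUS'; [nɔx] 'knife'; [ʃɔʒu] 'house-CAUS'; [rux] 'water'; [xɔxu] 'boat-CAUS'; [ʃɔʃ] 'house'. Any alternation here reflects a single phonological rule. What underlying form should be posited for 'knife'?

The stem for 'knife' ends in [x] in [nɔx] but [ɣ] in [nɔɣu].
The stem 'fire' ([kɔx], [kɔxu]) shows [x] unchanged in both environments, so [x] cannot be basic with [ɣ] derived before the CAUS suffix.
The underlying segment must be /ɣ/; voiced obstruents become voiceless word-finally, yielding [x] there.
The underlying form of 'knife' is therefore /nɔɣ/.

/nɔɣ/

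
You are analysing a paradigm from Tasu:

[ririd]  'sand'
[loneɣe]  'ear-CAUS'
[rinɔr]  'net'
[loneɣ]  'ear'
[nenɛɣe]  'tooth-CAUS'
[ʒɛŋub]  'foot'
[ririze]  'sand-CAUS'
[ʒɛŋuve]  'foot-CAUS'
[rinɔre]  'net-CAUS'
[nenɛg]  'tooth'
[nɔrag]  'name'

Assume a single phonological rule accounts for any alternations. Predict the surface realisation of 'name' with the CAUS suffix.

The root 'tooth' surfaces as [nenɛɣe] and [nenɛg], with a stem-final [ɣ] ~ [g] alternation.
If /ɣ/ were underlying and a rule turned it into [g] in isolation, 'ear' would also alternate; but it has [ɣ] in both [loneɣe] and [loneɣ].
Therefore /g/ is basic and [ɣ] is derived by intervocalic spirantization (voiced stops become fricatives between vowels).
From [nɔrag] the stem 'name' is /nɔrag/; between vowels this yields [nɔraɣe].

[nɔraɣe]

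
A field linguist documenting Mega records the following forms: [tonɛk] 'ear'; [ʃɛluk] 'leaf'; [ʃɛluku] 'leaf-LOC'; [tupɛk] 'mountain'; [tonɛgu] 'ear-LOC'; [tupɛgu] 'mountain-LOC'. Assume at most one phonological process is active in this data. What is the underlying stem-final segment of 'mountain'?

/g/

In [tupɛgu] and [tupɛk] the final segment of 'mountain' alternates: [g] ~ [k].
If /k/ were underlying and a rule turned it into [g] before the LOC suffix, 'leaf' would also alternate; but it has [k] in both [ʃɛluku] and [ʃɛluk].
The alternation reflects word-final obstruent devoicing: voiced obstruents become voiceless word-finally. /g/ is underlying.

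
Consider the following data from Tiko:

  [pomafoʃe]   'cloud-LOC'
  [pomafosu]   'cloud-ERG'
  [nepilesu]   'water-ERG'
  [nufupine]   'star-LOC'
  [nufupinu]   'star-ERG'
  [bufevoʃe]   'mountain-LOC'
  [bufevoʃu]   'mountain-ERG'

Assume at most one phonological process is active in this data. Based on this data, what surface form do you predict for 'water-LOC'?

[nepileʃe]

The stem for 'cloud' ends in [ʃ] in [pomafoʃe] but [s] in [pomafosu].
The stem 'mountain' ([bufevoʃe], [bufevoʃu]) shows [ʃ] unchanged in both environments, so [ʃ] cannot be basic with [s] derived before the ERG suffix.
So /s/ is underlying, and a rule of palatalization before a front vowel — /s/ becomes palato-alveolar [ʃ] before a front vowel — gives [ʃ].
The one attested form of 'water', [nepilesu], shows underlying /nepiles/. Applying the same rule before a front vowel gives [nepileʃe].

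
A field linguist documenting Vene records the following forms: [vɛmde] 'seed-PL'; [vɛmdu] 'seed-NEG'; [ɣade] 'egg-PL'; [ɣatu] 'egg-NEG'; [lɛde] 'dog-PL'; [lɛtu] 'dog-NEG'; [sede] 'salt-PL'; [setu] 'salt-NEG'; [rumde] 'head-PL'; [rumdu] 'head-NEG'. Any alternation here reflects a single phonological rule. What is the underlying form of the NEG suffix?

/-tu/

The NEG morpheme has two allomorphs, [-du] and [-tu].
By contrast the PL suffix keeps its initial [d] throughout — that segment must be underlying.
The NEG suffix is therefore /-tu/ underlyingly, with post-nasal voicing: voiceless stops become voiced after a nasal.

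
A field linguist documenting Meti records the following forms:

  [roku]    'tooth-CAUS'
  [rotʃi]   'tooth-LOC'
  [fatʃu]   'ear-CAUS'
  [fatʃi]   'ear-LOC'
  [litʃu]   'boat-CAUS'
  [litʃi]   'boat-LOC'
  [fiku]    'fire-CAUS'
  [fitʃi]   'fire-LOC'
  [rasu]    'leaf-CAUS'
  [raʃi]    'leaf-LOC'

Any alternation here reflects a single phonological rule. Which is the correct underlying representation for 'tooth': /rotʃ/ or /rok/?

/rok/

In [roku] and [rotʃi] the final segment of 'tooth' alternates: [k] ~ [tʃ].
If /tʃ/ were underlying and a rule turned it into [k] before the CAUS suffix, 'ear' would also alternate; but it has [tʃ] in both [fatʃu] and [fatʃi].
So /k/ is underlying, and a rule of palatalization before a front vowel — /k/ and /s/ become palato-alveolar [tʃ] and [ʃ] before a front vowel — gives [tʃ].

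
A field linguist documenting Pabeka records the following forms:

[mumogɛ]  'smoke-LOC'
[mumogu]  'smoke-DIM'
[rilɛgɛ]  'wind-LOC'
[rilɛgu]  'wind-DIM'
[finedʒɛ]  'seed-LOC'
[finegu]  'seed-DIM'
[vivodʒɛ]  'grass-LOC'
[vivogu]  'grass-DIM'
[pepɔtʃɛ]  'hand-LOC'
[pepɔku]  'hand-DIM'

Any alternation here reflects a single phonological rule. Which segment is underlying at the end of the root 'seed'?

/dʒ/

The stem for 'seed' ends in [dʒ] in [finedʒɛ] but [g] in [finegu].
The stem 'wind' ([rilɛgɛ], [rilɛgu]) shows [g] unchanged in both environments, so [g] cannot be basic with [dʒ] derived before the LOC suffix.
Therefore /dʒ/ is basic and [g] is derived by depalatalization (palato-alveolar /tʃ/ and /dʒ/ become [k] and [g] when no front vowel follows).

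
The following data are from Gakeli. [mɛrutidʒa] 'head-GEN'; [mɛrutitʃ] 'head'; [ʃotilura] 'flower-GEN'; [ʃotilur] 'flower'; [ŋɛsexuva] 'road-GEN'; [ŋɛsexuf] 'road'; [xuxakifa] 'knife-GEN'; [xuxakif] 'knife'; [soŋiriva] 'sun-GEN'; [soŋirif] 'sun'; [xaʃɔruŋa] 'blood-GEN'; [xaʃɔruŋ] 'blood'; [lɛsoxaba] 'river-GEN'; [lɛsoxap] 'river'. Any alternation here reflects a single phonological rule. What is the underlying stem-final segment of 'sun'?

The stem for 'sun' ends in [v] in [soŋiriva] but [f] in [soŋirif].
The stem 'knife' ([xuxakifa], [xuxakif]) shows [f] unchanged in both environments, so [f] cannot be basic with [v] derived before the GEN suffix.
So /v/ is underlying, and a rule of word-final obstruent devoicing — voiced obstruents become voiceless word-finally — gives [f].

/v/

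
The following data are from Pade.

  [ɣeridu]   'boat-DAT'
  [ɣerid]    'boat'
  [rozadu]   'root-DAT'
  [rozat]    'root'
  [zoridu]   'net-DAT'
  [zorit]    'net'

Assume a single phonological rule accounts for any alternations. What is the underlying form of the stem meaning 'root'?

The stem for 'root' ends in [d] in [rozadu] but [t] in [rozat].
The stem 'boat' ([ɣeridu], [ɣerid]) shows [d] unchanged in both environments, so [d] cannot be basic with [t] derived in isolation.
So /t/ is underlying, and a rule of intervocalic voicing — voiceless stops become voiced between vowels — gives [d].
Hence 'root' is /rozat/ underlyingly.

/rozat/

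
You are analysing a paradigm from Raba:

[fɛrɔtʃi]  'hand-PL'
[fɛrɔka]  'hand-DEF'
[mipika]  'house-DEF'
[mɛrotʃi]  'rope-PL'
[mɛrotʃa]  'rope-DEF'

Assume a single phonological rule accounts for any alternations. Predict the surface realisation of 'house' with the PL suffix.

[mipitʃi]

'hand' shows [tʃ] ~ [k] at the end of the stem ([fɛrɔtʃi] vs [fɛrɔka]).
If /tʃ/ were underlying and a rule turned it into [k] before the DEF suffix, 'rope' would also alternate; but it has [tʃ] in both [mɛrotʃi] and [mɛrotʃa].
So /k/ is underlying, and a rule of palatalization before a front vowel — /k/ becomes palato-alveolar [tʃ] before a front vowel — gives [tʃ].
The one attested form of 'house', [mipika], shows underlying /mipik/. Applying the same rule before a front vowel gives [mipitʃi].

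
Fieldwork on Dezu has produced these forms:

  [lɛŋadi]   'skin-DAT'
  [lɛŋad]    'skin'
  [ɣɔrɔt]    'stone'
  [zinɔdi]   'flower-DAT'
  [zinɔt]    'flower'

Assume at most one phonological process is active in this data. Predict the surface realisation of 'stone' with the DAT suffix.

The stem for 'flower' ends in [d] in [zinɔdi] but [t] in [zinɔt].
The stem 'skin' ([lɛŋadi], [lɛŋad]) shows [d] unchanged in both environments, so [d] cannot be basic with [t] derived in isolation.
So /t/ is underlying, and a rule of intervocalic voicing — voiceless stops become voiced between vowels — gives [d].
The one attested form of 'stone', [ɣɔrɔt], shows underlying /ɣɔrɔt/. Applying the same rule between vowels gives [ɣɔrɔdi].

[ɣɔrɔdi]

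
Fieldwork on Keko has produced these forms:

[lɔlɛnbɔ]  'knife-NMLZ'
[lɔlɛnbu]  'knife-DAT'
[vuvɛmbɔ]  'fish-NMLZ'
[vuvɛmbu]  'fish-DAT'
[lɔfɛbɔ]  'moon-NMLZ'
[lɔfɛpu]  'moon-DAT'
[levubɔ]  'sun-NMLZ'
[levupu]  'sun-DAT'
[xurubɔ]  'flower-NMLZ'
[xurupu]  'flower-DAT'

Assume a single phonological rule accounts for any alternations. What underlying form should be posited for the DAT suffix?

The DAT morpheme has two allomorphs, [-bu] and [-pu].
By contrast the NMLZ suffix keeps its initial [b] throughout — that segment must be underlying.
So the underlying form is /-pu/, and voiceless stops become voiced after a nasal.

/-pu/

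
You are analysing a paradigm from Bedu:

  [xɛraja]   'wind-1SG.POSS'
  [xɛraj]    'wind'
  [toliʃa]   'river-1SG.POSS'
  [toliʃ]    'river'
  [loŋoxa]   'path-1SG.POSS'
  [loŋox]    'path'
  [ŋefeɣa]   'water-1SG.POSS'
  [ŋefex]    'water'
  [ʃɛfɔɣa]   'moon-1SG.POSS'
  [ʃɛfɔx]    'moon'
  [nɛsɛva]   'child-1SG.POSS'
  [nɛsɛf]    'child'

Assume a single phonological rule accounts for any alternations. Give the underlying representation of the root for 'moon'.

In [ʃɛfɔɣa] and [ʃɛfɔx] the final segment of 'moon' alternates: [ɣ] ~ [x].
If /x/ were underlying and a rule turned it into [ɣ] before the 1SG.POSS suffix, 'path' would also alternate; but it has [x] in both [loŋoxa] and [loŋox].
The underlying segment must be /ɣ/; voiced obstruents become voiceless word-finally, yielding [x] there.

/ʃɛfɔɣ/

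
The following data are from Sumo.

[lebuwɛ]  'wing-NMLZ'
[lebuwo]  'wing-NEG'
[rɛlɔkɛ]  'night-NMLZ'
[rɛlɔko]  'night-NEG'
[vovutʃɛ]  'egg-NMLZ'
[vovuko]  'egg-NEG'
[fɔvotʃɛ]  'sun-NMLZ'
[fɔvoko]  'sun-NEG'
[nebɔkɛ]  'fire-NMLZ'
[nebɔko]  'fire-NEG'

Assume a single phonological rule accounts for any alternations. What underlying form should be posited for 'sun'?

In [fɔvotʃɛ] and [fɔvoko] the final segment of 'sun' alternates: [tʃ] ~ [k].
The stem 'fire' ([nebɔkɛ], [nebɔko]) shows [k] unchanged in both environments, so [k] cannot be basic with [tʃ] derived before the NMLZ suffix.
The underlying segment must be /tʃ/; palato-alveolar /tʃ/ becomes [k] when no front vowel follows, yielding [k] there.

/fɔvotʃ/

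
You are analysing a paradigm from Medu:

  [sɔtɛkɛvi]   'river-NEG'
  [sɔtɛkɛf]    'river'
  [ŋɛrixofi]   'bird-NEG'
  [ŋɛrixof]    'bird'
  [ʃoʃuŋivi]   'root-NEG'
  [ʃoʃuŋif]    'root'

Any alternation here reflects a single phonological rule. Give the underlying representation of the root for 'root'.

The root 'root' surfaces as [ʃoʃuŋivi] and [ʃoʃuŋif], with a stem-final [v] ~ [f] alternation.
But 'bird' keeps [f] in both environments ([ŋɛrixofi], [ŋɛrixof]), so there is no rule changing /f/ to [v] before the NEG suffix.
So /v/ is underlying, and a rule of word-final obstruent devoicing — voiced obstruents become voiceless word-finally — gives [f].
So 'root' = /ʃoʃuŋiv/.

/ʃoʃuŋiv/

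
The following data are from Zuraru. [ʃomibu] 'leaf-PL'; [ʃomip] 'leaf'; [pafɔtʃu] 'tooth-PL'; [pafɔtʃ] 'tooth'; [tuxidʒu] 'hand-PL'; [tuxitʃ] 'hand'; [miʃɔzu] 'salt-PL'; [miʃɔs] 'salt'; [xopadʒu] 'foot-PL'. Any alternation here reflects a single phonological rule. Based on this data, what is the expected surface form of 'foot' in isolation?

The stem for 'hand' ends in [dʒ] in [tuxidʒu] but [tʃ] in [tuxitʃ].
If /tʃ/ were underlying and a rule turned it into [dʒ] before the PL suffix, 'tooth' would also alternate; but it has [tʃ] in both [pafɔtʃu] and [pafɔtʃ].
So /dʒ/ is underlying, and a rule of word-final obstruent devoicing — voiced obstruents become voiceless word-finally — gives [tʃ].
From [xopadʒu] the stem 'foot' is /xopadʒ/; word-finally this yields [xopatʃ].

[xopatʃ]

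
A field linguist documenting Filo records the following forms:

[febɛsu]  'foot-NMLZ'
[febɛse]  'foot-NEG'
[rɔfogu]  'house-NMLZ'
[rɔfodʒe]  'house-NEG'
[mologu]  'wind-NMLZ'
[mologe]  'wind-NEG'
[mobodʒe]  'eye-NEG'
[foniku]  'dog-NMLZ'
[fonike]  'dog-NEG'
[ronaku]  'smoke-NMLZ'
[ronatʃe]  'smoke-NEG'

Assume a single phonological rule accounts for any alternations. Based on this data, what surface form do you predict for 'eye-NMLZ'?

'house' shows [g] ~ [dʒ] at the end of the stem ([rɔfogu] vs [rɔfodʒe]).
If /g/ were underlying and a rule turned it into [dʒ] before the NEG suffix, 'wind' would also alternate; but it has [g] in both [mologu] and [mologe].
Therefore /dʒ/ is basic and [g] is derived by depalatalization (palato-alveolar /tʃ/ and /dʒ/ become [k] and [g] when no front vowel follows).
From [mobodʒe] the stem 'eye' is /mobodʒ/; when no front vowel follows this yields [mobogu].

[mobogu]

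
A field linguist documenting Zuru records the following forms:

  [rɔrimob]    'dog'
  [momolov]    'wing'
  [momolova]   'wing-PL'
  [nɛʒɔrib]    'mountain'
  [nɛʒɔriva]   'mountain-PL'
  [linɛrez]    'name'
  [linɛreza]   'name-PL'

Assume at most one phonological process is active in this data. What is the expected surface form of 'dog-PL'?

The stem for 'mountain' ends in [b] in [nɛʒɔrib] but [v] in [nɛʒɔriva].
But 'wing' keeps [v] in both environments ([momolov], [momolova]), so there is no rule changing /v/ to [b] in isolation.
The alternation reflects intervocalic spirantization: voiced stops become fricatives between vowels. /b/ is underlying.
From [rɔrimob] the stem 'dog' is /rɔrimob/; between vowels this yields [rɔrimova].

[rɔrimova]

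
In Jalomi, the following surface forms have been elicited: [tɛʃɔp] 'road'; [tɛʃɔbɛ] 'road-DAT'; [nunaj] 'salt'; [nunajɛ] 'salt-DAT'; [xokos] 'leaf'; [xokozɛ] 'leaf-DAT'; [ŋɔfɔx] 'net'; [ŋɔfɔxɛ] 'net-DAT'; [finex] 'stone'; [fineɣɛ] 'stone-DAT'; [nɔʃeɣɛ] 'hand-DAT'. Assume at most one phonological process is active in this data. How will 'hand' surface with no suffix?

'stone' shows [x] ~ [ɣ] at the end of the stem ([finex] vs [fineɣɛ]).
Compare 'net', with invariant [x] in [ŋɔfɔx] and [ŋɔfɔxɛ]: an analysis with underlying /x/ and a rule producing [ɣ] before the DAT suffix would wrongly predict alternation here too.
The underlying segment must be /ɣ/; voiced obstruents become voiceless word-finally, yielding [x] there.
The one attested form of 'hand', [nɔʃeɣɛ], shows underlying /nɔʃeɣ/. Applying the same rule word-finally gives [nɔʃex].

[nɔʃex]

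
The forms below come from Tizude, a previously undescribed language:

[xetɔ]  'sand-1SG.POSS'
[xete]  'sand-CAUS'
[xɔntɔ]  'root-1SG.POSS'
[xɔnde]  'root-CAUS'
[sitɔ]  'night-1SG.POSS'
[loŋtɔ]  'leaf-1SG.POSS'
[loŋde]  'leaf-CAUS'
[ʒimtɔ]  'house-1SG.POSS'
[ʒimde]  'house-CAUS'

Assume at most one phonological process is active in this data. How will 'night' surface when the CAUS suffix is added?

The CAUS morpheme has two allomorphs, [-de] and [-te].
By contrast the 1SG.POSS suffix keeps its initial [t] throughout — that segment must be underlying.
So the underlying form is /-de/, and voiced stops become voiceless after a vowel.
After 'night', which ends in a vowel, the suffix surfaces as [-te], giving [site].

[site]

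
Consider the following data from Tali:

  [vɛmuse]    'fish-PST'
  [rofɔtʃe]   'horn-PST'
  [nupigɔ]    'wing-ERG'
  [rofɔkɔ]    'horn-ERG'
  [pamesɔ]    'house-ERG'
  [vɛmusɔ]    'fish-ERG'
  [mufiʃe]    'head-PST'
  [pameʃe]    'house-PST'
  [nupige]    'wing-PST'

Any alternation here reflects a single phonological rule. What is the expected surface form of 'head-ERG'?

In [pamesɔ] and [pameʃe] the final segment of 'house' alternates: [s] ~ [ʃ].
Compare 'fish', with invariant [s] in [vɛmusɔ] and [vɛmuse]: an analysis with underlying /s/ and a rule producing [ʃ] before the PST suffix would wrongly predict alternation here too.
Therefore /ʃ/ is basic and [s] is derived by depalatalization (palato-alveolar /tʃ/ and /ʃ/ become [k] and [s] when no front vowel follows).
From [mufiʃe] the stem 'head' is /mufiʃ/; when no front vowel follows this yields [mufisɔ].

[mufisɔ]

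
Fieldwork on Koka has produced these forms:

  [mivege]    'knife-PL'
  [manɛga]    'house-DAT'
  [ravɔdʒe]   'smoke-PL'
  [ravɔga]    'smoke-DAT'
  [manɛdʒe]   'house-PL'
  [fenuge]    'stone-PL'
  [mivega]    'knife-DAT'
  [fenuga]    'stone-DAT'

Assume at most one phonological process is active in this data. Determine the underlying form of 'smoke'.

/ravɔdʒ/

The stem for 'smoke' ends in [g] in [ravɔga] but [dʒ] in [ravɔdʒe].
But 'stone' keeps [g] in both environments ([fenuga], [fenuge]), so there is no rule changing /g/ to [dʒ] before the PL suffix.
Therefore /dʒ/ is basic and [g] is derived by depalatalization (palato-alveolar /dʒ/ becomes [g] when no front vowel follows).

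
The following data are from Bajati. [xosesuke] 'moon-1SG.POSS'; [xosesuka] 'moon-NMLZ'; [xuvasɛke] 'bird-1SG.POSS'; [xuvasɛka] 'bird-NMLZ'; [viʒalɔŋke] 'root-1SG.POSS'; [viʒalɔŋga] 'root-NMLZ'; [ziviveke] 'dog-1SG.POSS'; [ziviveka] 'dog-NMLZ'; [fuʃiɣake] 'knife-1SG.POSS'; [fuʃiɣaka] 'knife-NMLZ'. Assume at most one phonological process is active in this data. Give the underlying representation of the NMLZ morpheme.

The NMLZ morpheme has two allomorphs, [-ga] and [-ka].
By contrast the 1SG.POSS suffix keeps its initial [k] throughout — that segment must be underlying.
So the underlying form is /-ga/, and voiced stops become voiceless after a vowel.

/-ga/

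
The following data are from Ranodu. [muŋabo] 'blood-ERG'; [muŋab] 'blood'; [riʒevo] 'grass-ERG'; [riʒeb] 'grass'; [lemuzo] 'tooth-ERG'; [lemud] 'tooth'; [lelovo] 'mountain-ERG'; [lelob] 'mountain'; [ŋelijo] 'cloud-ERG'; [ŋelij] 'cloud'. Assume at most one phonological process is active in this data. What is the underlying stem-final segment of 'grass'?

In [riʒevo] and [riʒeb] the final segment of 'grass' alternates: [v] ~ [b].
But 'blood' keeps [b] in both environments ([muŋabo], [muŋab]), so there is no rule changing /b/ to [v] before the ERG suffix.
Therefore /v/ is basic and [b] is derived by word-final hardening (voiced fricatives become stops word-finally).

/v/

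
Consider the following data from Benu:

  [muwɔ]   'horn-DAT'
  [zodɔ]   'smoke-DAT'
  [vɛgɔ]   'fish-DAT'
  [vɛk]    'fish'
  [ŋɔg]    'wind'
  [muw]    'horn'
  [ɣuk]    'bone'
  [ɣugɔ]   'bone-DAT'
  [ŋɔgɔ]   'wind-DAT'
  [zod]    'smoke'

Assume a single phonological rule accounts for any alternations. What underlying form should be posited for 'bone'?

/ɣuk/

The root 'bone' surfaces as [ɣuk] and [ɣugɔ], with a stem-final [k] ~ [g] alternation.
If /g/ were underlying and a rule turned it into [k] in isolation, 'wind' would also alternate; but it has [g] in both [ŋɔg] and [ŋɔgɔ].
Therefore /k/ is basic and [g] is derived by intervocalic voicing (voiceless stops become voiced between vowels).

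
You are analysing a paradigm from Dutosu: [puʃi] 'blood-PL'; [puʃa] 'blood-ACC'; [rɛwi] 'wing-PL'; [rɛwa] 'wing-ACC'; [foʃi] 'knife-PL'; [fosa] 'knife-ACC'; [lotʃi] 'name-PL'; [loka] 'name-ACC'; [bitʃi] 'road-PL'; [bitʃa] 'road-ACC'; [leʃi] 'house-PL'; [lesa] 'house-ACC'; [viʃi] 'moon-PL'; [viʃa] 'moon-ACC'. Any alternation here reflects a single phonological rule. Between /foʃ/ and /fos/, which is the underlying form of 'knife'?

The root 'knife' surfaces as [foʃi] and [fosa], with a stem-final [ʃ] ~ [s] alternation.
The stem 'moon' ([viʃi], [viʃa]) shows [ʃ] unchanged in both environments, so [ʃ] cannot be basic with [s] derived before the ACC suffix.
So /s/ is underlying, and a rule of palatalization before a front vowel — /k/ and /s/ become palato-alveolar [tʃ] and [ʃ] before a front vowel — gives [ʃ].

/fos/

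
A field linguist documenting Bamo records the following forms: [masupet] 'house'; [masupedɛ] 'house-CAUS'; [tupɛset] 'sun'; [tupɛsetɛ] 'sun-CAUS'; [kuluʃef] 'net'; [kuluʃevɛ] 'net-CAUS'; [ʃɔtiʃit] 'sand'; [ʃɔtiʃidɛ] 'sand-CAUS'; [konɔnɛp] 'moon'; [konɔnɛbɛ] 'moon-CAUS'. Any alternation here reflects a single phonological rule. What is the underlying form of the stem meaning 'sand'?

The stem for 'sand' ends in [t] in [ʃɔtiʃit] but [d] in [ʃɔtiʃidɛ].
But 'sun' keeps [t] in both environments ([tupɛset], [tupɛsetɛ]), so there is no rule changing /t/ to [d] before the CAUS suffix.
Therefore /d/ is basic and [t] is derived by word-final obstruent devoicing (voiced obstruents become voiceless word-finally).
The underlying form of 'sand' is therefore /ʃɔtiʃid/.

/ʃɔtiʃid/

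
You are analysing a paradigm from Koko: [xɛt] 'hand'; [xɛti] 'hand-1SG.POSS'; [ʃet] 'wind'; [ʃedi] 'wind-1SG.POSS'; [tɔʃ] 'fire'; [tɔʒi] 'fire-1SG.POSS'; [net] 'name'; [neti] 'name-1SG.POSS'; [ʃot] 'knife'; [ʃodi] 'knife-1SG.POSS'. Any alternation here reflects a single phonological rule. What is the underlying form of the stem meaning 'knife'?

/ʃod/

The root 'knife' surfaces as [ʃot] and [ʃodi], with a stem-final [t] ~ [d] alternation.
But 'hand' keeps [t] in both environments ([xɛt], [xɛti]), so there is no rule changing /t/ to [d] before the 1SG.POSS suffix.
Therefore /d/ is basic and [t] is derived by word-final obstruent devoicing (voiced obstruents become voiceless word-finally).
So 'knife' = /ʃod/.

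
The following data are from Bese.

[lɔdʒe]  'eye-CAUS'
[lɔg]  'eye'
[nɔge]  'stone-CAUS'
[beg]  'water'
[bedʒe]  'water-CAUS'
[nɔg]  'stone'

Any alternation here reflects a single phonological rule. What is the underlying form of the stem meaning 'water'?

The stem for 'water' ends in [g] in [beg] but [dʒ] in [bedʒe].
The stem 'stone' ([nɔg], [nɔge]) shows [g] unchanged in both environments, so [g] cannot be basic with [dʒ] derived before the CAUS suffix.
So /dʒ/ is underlying, and a rule of depalatalization — palato-alveolar /dʒ/ becomes [g] when no front vowel follows — gives [g].
Hence 'water' is /bedʒ/ underlyingly.

/bedʒ/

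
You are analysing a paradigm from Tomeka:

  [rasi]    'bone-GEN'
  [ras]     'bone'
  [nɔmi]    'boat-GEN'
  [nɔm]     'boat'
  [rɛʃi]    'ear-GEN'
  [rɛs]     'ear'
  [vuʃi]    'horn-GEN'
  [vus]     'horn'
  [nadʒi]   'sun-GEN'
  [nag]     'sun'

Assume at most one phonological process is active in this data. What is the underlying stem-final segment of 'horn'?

/ʃ/

The stem for 'horn' ends in [ʃ] in [vuʃi] but [s] in [vus].
Compare 'bone', with invariant [s] in [rasi] and [ras]: an analysis with underlying /s/ and a rule producing [ʃ] before the GEN suffix would wrongly predict alternation here too.
The alternation reflects depalatalization: palato-alveolar /dʒ/ and /ʃ/ become [g] and [s] when no front vowel follows. /ʃ/ is underlying.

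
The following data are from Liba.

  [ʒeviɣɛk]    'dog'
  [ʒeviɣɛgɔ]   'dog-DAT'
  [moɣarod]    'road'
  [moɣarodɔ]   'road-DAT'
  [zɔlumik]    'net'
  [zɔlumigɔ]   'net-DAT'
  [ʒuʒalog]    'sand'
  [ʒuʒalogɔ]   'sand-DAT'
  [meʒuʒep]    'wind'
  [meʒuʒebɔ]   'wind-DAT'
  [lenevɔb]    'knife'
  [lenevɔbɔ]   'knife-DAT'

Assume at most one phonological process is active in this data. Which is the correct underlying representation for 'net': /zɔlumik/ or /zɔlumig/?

/zɔlumik/

In [zɔlumik] and [zɔlumigɔ] the final segment of 'net' alternates: [k] ~ [g].
If /g/ were underlying and a rule turned it into [k] in isolation, 'sand' would also alternate; but it has [g] in both [ʒuʒalog] and [ʒuʒalogɔ].
The alternation reflects intervocalic voicing: voiceless stops become voiced between vowels. /k/ is underlying.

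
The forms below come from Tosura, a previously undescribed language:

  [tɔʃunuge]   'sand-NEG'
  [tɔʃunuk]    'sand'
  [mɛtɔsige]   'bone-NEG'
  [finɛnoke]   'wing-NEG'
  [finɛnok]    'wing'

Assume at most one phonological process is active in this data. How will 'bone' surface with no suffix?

[mɛtɔsik]

The stem for 'sand' ends in [k] in [tɔʃunuk] but [g] in [tɔʃunuge].
The stem 'wing' ([finɛnok], [finɛnoke]) shows [k] unchanged in both environments, so [k] cannot be basic with [g] derived before the NEG suffix.
Therefore /g/ is basic and [k] is derived by word-final obstruent devoicing (voiced obstruents become voiceless word-finally).
From [mɛtɔsige] the stem 'bone' is /mɛtɔsig/; word-finally this yields [mɛtɔsik].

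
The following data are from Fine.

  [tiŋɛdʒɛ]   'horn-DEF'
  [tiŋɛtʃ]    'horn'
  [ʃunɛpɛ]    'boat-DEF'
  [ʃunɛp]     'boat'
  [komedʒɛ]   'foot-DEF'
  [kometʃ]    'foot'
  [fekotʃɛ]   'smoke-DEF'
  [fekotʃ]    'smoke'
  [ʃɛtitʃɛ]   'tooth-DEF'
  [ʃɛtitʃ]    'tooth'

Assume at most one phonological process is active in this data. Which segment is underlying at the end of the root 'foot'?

/dʒ/

In [komedʒɛ] and [kometʃ] the final segment of 'foot' alternates: [dʒ] ~ [tʃ].
But 'tooth' keeps [tʃ] in both environments ([ʃɛtitʃɛ], [ʃɛtitʃ]), so there is no rule changing /tʃ/ to [dʒ] before the DEF suffix.
So /dʒ/ is underlying, and a rule of word-final obstruent devoicing — voiced obstruents become voiceless word-finally — gives [tʃ].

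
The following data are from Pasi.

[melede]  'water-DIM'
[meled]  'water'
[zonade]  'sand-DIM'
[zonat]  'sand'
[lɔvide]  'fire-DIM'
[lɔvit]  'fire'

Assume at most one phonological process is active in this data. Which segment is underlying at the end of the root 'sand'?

/t/

'sand' shows [d] ~ [t] at the end of the stem ([zonade] vs [zonat]).
The stem 'water' ([melede], [meled]) shows [d] unchanged in both environments, so [d] cannot be basic with [t] derived in isolation.
Therefore /t/ is basic and [d] is derived by intervocalic voicing (voiceless stops become voiced between vowels).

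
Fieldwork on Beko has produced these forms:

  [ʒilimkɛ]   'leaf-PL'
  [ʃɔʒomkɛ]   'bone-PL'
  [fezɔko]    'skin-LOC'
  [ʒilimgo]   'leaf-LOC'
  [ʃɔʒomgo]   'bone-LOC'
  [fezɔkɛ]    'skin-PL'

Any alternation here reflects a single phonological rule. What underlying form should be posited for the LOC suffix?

/-go/

The LOC morpheme has two allomorphs, [-go] and [-ko].
The PL suffix, which begins with [k], is invariant after every stem; so [k] is not altered by any rule here.
So the underlying form is /-go/, and voiced stops become voiceless after a vowel.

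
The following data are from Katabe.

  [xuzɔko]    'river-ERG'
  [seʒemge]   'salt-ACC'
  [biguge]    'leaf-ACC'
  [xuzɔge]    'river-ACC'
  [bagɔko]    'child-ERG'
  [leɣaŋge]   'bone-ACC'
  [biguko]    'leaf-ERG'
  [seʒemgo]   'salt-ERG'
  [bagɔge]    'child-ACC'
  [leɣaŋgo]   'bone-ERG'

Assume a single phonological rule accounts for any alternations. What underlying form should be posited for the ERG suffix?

/-ko/

The ERG suffix surfaces as [-go] and [-ko], depending on the final segment of the stem.
By contrast the ACC suffix keeps its initial [g] throughout — that segment must be underlying.
So the underlying form is /-ko/, and voiceless stops become voiced after a nasal.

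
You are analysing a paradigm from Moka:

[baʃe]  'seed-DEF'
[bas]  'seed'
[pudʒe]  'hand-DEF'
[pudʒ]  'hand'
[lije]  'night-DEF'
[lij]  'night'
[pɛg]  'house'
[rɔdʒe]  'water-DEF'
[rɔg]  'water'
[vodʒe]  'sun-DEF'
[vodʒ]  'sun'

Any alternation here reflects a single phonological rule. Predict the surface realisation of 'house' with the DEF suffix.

[pɛdʒe]

'water' shows [dʒ] ~ [g] at the end of the stem ([rɔdʒe] vs [rɔg]).
The stem 'hand' ([pudʒe], [pudʒ]) shows [dʒ] unchanged in both environments, so [dʒ] cannot be basic with [g] derived in isolation.
So /g/ is underlying, and a rule of palatalization before a front vowel — /g/ and /s/ become palato-alveolar [dʒ] and [ʃ] before a front vowel — gives [dʒ].
The one attested form of 'house', [pɛg], shows underlying /pɛg/. Applying the same rule before a front vowel gives [pɛdʒe].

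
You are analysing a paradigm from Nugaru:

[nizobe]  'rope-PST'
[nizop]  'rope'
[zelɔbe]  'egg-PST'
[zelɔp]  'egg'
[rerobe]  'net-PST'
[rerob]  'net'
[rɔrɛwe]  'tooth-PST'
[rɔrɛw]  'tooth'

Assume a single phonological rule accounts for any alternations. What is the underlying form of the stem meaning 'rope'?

In [nizobe] and [nizop] the final segment of 'rope' alternates: [b] ~ [p].
Compare 'net', with invariant [b] in [rerobe] and [rerob]: an analysis with underlying /b/ and a rule producing [p] in isolation would wrongly predict alternation here too.
The alternation reflects intervocalic voicing: voiceless stops become voiced between vowels. /p/ is underlying.

/nizop/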